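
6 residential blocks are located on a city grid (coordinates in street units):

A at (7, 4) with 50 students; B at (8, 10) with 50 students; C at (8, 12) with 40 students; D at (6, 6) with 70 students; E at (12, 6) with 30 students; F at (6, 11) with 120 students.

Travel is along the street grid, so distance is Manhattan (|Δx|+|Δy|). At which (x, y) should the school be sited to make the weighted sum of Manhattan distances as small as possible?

(6, 10)

Manhattan distance separates: Σwᵢ(|x−xᵢ|+|y−yᵢ|) = Σwᵢ|x−xᵢ| + Σwᵢ|y−yᵢ|, so x and y are optimised independently as 1-D weighted medians.
Total weight W = 360; half = 180.
x-coordinate, sorted with cumulative weight:
  x=6 (D, w=70) cum 70
  x=6 (F, w=120) cum 190  ← median
  x=7 (A, w=50) cum 240
  x=8 (B, w=50) cum 290
  x=8 (C, w=40) cum 330
  x=12 (E, w=30) cum 360
⇒ x* = 6
y-coordinate, sorted with cumulative weight:
  y=4 (A, w=50) cum 50
  y=6 (D, w=70) cum 120
  y=6 (E, w=30) cum 150
  y=10 (B, w=50) cum 200  ← median
  y=11 (F, w=120) cum 320
  y=12 (C, w=40) cum 360
⇒ y* = 10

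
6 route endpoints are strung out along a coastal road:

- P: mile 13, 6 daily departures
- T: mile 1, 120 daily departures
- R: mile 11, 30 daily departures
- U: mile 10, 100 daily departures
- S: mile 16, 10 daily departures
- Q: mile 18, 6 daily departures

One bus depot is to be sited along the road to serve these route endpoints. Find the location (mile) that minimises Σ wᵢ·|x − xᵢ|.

For a sum of weighted absolute distances on a line, the optimum is the weighted median (not the mean). Total weight W = 272; half-weight = 136.
Sort by position and accumulate weight:
  mile 1 (T, w=120) → cum 120
  mile 10 (U, w=100) → cum 220  ≥ 136 → median here
  mile 11 (R, w=30) → cum 250
  mile 13 (P, w=6) → cum 256
  mile 16 (S, w=10) → cum 266
  mile 18 (Q, w=6) → cum 272
Optimal location: mile 10.

x = 10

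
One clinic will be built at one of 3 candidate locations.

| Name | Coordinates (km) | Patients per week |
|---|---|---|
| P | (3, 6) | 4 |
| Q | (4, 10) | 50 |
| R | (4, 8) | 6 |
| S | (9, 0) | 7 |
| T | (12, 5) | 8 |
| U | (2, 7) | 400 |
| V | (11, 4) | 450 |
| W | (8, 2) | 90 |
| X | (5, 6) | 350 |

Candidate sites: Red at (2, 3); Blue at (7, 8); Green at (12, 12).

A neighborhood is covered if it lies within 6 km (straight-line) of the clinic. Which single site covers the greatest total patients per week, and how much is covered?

Blue, covering 1268

Coverage radius r = 6 km; a point is covered iff (Δx)²+(Δy)² ≤ 6² = 36.
  Red (2, 3): covers {P, R, U, X} → 760
  Blue (7, 8): covers {P, Q, R, T, U, V, X} → 1268
  Green (12, 12): covers {none} → 0
Maximum coverage at Blue: 1268 patients per week.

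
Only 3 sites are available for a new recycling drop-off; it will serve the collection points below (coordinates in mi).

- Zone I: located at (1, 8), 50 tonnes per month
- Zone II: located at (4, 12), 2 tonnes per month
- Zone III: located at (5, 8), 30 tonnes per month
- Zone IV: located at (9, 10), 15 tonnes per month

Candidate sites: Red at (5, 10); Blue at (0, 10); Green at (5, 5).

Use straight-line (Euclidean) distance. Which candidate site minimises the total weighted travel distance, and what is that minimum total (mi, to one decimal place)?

Total weighted distance at each candidate:
  Red (5, 10): total = 348.1
  Blue (0, 10): total = 417.3
  Green (5, 5): total = 450.2
Minimum is at Red with total 348.1 mi.

Red, total 348.1 mi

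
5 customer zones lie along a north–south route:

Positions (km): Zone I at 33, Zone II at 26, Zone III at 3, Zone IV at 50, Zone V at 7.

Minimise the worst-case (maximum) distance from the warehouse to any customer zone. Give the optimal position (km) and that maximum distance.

The 1-center on a line is the midpoint of the two extreme points: leftmost at 3, rightmost at 50.
Optimal location = (3 + 50)/2 = 26.5; maximum distance = (50 − 3)/2 = 23.5.

location 26.5, max distance 23.5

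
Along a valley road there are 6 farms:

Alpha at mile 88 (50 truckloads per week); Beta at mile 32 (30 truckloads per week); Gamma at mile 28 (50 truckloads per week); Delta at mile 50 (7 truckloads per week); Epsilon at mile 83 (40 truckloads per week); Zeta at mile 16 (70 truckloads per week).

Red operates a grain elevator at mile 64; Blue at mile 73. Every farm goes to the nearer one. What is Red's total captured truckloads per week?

The indifferent point is the midpoint (64+73)/2 = 68.5; farms left of it (closer to Red at 64) go to Red, those right go to Blue.
  Zeta at 16 (w=70) → Red
  Gamma at 28 (w=50) → Red
  Beta at 32 (w=30) → Red
  Delta at 50 (w=7) → Red
  Epsilon at 83 (w=40) → Blue
  Alpha at 88 (w=50) → Blue
Red captures 157; Blue captures 90.

157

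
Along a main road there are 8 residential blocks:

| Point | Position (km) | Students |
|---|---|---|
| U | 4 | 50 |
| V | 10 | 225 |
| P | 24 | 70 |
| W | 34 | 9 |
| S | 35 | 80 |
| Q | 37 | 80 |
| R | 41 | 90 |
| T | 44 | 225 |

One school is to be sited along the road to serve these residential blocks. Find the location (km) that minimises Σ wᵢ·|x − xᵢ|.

For a sum of weighted absolute distances on a line, the optimum is the weighted median (not the mean). Total weight W = 829; half-weight = 414.5.
Sort by position and accumulate weight:
  km 4 (U, w=50) → cum 50
  km 10 (V, w=225) → cum 275
  km 24 (P, w=70) → cum 345
  km 34 (W, w=9) → cum 354
  km 35 (S, w=80) → cum 434  ≥ 414.5 → median here
  km 37 (Q, w=80) → cum 514
  km 41 (R, w=90) → cum 604
  km 44 (T, w=225) → cum 829
Optimal location: km 35.

x = 35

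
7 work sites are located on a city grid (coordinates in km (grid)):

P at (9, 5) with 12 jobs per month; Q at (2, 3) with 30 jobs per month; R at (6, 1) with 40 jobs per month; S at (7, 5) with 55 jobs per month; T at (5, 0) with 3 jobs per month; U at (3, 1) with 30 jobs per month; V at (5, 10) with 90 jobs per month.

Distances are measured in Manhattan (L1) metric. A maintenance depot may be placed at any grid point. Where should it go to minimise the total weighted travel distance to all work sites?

(5, 5)

Manhattan distance separates: Σwᵢ(|x−xᵢ|+|y−yᵢ|) = Σwᵢ|x−xᵢ| + Σwᵢ|y−yᵢ|, so x and y are optimised independently as 1-D weighted medians.
Total weight W = 260; half = 130.
x-coordinate, sorted with cumulative weight:
  x=2 (Q, w=30) cum 30
  x=3 (U, w=30) cum 60
  x=5 (T, w=3) cum 63
  x=5 (V, w=90) cum 153  ← median
  x=6 (R, w=40) cum 193
  x=7 (S, w=55) cum 248
  x=9 (P, w=12) cum 260
⇒ x* = 5
y-coordinate, sorted with cumulative weight:
  y=0 (T, w=3) cum 3
  y=1 (R, w=40) cum 43
  y=1 (U, w=30) cum 73
  y=3 (Q, w=30) cum 103
  y=5 (P, w=12) cum 115
  y=5 (S, w=55) cum 170  ← median
  y=10 (V, w=90) cum 260
⇒ y* = 5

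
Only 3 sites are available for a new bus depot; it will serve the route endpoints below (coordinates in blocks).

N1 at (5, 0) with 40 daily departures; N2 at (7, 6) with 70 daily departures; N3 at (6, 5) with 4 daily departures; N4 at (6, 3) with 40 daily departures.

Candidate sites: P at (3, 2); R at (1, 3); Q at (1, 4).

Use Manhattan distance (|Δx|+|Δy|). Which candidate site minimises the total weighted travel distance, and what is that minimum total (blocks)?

Total weighted distance at each candidate:
  P (3, 2): total = 904
  R (1, 3): total = 1138
  Q (1, 4): total = 1144
Minimum is at P with total 904 blocks.

P, total 904 blocks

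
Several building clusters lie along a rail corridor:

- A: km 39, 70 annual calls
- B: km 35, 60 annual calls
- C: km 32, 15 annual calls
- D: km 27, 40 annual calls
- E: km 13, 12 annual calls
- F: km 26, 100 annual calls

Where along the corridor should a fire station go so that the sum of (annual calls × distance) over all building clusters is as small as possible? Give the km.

x = 27

For a sum of weighted absolute distances on a line, the optimum is the weighted median (not the mean). Total weight W = 297; half-weight = 148.5.
Sort by position and accumulate weight:
  km 13 (E, w=12) → cum 12
  km 26 (F, w=100) → cum 112
  km 27 (D, w=40) → cum 152  ≥ 148.5 → median here
  km 32 (C, w=15) → cum 167
  km 35 (B, w=60) → cum 227
  km 39 (A, w=70) → cum 297
Optimal location: km 27.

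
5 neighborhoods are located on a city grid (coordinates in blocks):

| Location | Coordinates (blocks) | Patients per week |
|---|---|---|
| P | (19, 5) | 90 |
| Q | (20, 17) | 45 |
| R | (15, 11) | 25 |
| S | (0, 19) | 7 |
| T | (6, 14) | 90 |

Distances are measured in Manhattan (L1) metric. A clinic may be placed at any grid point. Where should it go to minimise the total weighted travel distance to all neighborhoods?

(19, 14)

Manhattan distance separates: Σwᵢ(|x−xᵢ|+|y−yᵢ|) = Σwᵢ|x−xᵢ| + Σwᵢ|y−yᵢ|, so x and y are optimised independently as 1-D weighted medians.
Total weight W = 257; half = 128.5.
x-coordinate, sorted with cumulative weight:
  x=0 (S, w=7) cum 7
  x=6 (T, w=90) cum 97
  x=15 (R, w=25) cum 122
  x=19 (P, w=90) cum 212  ← median
  x=20 (Q, w=45) cum 257
⇒ x* = 19
y-coordinate, sorted with cumulative weight:
  y=5 (P, w=90) cum 90
  y=11 (R, w=25) cum 115
  y=14 (T, w=90) cum 205  ← median
  y=17 (Q, w=45) cum 250
  y=19 (S, w=7) cum 257
⇒ y* = 14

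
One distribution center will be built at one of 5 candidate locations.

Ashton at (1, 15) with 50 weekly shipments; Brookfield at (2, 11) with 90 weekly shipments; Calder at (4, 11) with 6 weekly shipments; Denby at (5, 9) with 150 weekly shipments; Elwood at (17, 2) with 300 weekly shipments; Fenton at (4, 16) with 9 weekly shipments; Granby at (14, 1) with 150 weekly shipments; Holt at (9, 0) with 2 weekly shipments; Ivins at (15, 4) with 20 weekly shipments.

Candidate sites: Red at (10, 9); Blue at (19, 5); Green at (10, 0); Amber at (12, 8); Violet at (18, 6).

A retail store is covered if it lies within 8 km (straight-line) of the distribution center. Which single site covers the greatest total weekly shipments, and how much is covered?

Amber, covering 620

Coverage radius r = 8 km; a point is covered iff (Δx)²+(Δy)² ≤ 8² = 64.
  Red (10, 9): covers {Calder, Denby, Ivins} → 176
  Blue (19, 5): covers {Elwood, Granby, Ivins} → 470
  Green (10, 0): covers {Elwood, Granby, Holt, Ivins} → 472
  Amber (12, 8): covers {Denby, Elwood, Granby, Ivins} → 620
  Violet (18, 6): covers {Elwood, Granby, Ivins} → 470
Maximum coverage at Amber: 620 weekly shipments.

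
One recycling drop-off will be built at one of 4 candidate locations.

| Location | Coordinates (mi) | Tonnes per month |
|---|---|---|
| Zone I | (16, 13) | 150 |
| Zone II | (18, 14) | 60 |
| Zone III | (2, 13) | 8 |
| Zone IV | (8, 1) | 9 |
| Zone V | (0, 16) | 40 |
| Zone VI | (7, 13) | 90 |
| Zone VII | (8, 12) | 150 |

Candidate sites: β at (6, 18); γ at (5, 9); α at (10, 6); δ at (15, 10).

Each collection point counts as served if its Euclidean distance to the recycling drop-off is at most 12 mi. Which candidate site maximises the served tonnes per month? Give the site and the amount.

Coverage radius r = 12 mi; a point is covered iff (Δx)²+(Δy)² ≤ 12² = 144.
  β (6, 18): covers {Zone I, Zone III, Zone V, Zone VI, Zone VII} → 438
  γ (5, 9): covers {Zone I, Zone III, Zone IV, Zone V, Zone VI, Zone VII} → 447
  α (10, 6): covers {Zone I, Zone II, Zone III, Zone IV, Zone VI, Zone VII} → 467
  δ (15, 10): covers {Zone I, Zone II, Zone IV, Zone VI, Zone VII} → 459
Maximum coverage at α: 467 tonnes per month.

α, covering 467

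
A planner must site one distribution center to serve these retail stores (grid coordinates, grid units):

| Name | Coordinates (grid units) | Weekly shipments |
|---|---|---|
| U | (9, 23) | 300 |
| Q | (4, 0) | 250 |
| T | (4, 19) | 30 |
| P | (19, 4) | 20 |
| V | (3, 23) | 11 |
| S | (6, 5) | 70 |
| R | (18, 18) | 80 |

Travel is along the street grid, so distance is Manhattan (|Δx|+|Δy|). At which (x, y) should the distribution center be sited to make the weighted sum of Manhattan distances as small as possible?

(9, 18)

Manhattan distance separates: Σwᵢ(|x−xᵢ|+|y−yᵢ|) = Σwᵢ|x−xᵢ| + Σwᵢ|y−yᵢ|, so x and y are optimised independently as 1-D weighted medians.
Total weight W = 761; half = 380.5.
x-coordinate, sorted with cumulative weight:
  x=3 (V, w=11) cum 11
  x=4 (Q, w=250) cum 261
  x=4 (T, w=30) cum 291
  x=6 (S, w=70) cum 361
  x=9 (U, w=300) cum 661  ← median
  x=18 (R, w=80) cum 741
  x=19 (P, w=20) cum 761
⇒ x* = 9
y-coordinate, sorted with cumulative weight:
  y=0 (Q, w=250) cum 250
  y=4 (P, w=20) cum 270
  y=5 (S, w=70) cum 340
  y=18 (R, w=80) cum 420  ← median
  y=19 (T, w=30) cum 450
  y=23 (U, w=300) cum 750
  y=23 (V, w=11) cum 761
⇒ y* = 18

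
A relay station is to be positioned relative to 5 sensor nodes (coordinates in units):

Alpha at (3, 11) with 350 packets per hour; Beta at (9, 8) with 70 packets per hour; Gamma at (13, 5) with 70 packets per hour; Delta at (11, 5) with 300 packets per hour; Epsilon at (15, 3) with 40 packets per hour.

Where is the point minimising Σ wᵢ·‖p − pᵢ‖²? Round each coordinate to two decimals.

The minimiser of Σwᵢ‖p−pᵢ‖² is the weighted centroid p* = (Σwᵢpᵢ)/(Σwᵢ).
Σwᵢ = 830.
Σwᵢxᵢ = 350·3 + 70·9 + 70·13 + 300·11 + 40·15 = 6490.
Σwᵢyᵢ = 350·11 + 70·8 + 70·5 + 300·5 + 40·3 = 6380.
x* = 6490/830 = 7.82, y* = 6380/830 = 7.69.

(7.82, 7.69)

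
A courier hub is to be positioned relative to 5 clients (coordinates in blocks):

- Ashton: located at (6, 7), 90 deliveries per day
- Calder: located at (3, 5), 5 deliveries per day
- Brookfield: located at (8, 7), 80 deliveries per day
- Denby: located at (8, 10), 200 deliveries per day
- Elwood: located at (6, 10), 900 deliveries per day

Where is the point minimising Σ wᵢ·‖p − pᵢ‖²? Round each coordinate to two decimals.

(6.43, 9.58)

The minimiser of Σwᵢ‖p−pᵢ‖² is the weighted centroid p* = (Σwᵢpᵢ)/(Σwᵢ).
Σwᵢ = 1275.
Σwᵢxᵢ = 90·6 + 5·3 + 80·8 + 200·8 + 900·6 = 8195.
Σwᵢyᵢ = 90·7 + 5·5 + 80·7 + 200·10 + 900·10 = 12215.
x* = 8195/1275 = 6.43, y* = 12215/1275 = 9.58.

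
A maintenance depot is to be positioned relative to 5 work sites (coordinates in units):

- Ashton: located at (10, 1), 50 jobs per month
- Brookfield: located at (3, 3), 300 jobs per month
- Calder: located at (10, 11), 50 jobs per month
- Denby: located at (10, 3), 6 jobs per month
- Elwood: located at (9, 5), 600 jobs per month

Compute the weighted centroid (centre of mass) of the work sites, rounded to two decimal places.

(7.32, 4.49)

The minimiser of Σwᵢ‖p−pᵢ‖² is the weighted centroid p* = (Σwᵢpᵢ)/(Σwᵢ).
Σwᵢ = 1006.
Σwᵢxᵢ = 50·10 + 300·3 + 50·10 + 6·10 + 600·9 = 7360.
Σwᵢyᵢ = 50·1 + 300·3 + 50·11 + 6·3 + 600·5 = 4518.
x* = 7360/1006 = 7.32, y* = 4518/1006 = 4.49.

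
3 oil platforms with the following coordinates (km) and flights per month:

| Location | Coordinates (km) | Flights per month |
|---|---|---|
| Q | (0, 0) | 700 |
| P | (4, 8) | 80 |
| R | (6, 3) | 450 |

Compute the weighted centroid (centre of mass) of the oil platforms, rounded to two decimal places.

(2.46, 1.62)

The minimiser of Σwᵢ‖p−pᵢ‖² is the weighted centroid p* = (Σwᵢpᵢ)/(Σwᵢ).
Σwᵢ = 1230.
Σwᵢxᵢ = 700·0 + 80·4 + 450·6 = 3020.
Σwᵢyᵢ = 700·0 + 80·8 + 450·3 = 1990.
x* = 3020/1230 = 2.46, y* = 1990/1230 = 1.62.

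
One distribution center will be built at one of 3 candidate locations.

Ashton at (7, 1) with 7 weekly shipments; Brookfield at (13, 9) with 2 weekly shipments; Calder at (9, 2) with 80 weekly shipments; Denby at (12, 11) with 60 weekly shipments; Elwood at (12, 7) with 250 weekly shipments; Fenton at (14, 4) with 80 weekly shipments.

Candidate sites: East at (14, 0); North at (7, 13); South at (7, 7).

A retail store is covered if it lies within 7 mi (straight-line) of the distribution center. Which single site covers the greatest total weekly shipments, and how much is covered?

South, covering 399

Coverage radius r = 7 mi; a point is covered iff (Δx)²+(Δy)² ≤ 7² = 49.
  East (14, 0): covers {Calder, Fenton} → 160
  North (7, 13): covers {Denby} → 60
  South (7, 7): covers {Ashton, Brookfield, Calder, Denby, Elwood} → 399
Maximum coverage at South: 399 weekly shipments.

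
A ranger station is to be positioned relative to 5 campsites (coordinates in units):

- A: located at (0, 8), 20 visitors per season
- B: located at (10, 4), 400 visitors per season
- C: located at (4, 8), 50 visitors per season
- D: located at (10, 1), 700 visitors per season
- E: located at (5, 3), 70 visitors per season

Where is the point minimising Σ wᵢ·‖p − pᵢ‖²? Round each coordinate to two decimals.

(9.31, 2.48)

The minimiser of Σwᵢ‖p−pᵢ‖² is the weighted centroid p* = (Σwᵢpᵢ)/(Σwᵢ).
Σwᵢ = 1240.
Σwᵢxᵢ = 20·0 + 400·10 + 50·4 + 700·10 + 70·5 = 11550.
Σwᵢyᵢ = 20·8 + 400·4 + 50·8 + 700·1 + 70·3 = 3070.
x* = 11550/1240 = 9.31, y* = 3070/1240 = 2.48.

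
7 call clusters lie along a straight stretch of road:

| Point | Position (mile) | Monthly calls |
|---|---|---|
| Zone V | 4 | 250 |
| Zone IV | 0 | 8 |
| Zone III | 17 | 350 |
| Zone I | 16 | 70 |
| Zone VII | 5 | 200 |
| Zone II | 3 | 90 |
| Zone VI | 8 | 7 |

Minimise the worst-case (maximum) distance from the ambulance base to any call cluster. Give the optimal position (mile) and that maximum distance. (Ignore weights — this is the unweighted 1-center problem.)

location 8.5, max distance 8.5

The 1-center on a line is the midpoint of the two extreme points: leftmost at 0, rightmost at 17.
Optimal location = (0 + 17)/2 = 8.5; maximum distance = (17 − 0)/2 = 8.5.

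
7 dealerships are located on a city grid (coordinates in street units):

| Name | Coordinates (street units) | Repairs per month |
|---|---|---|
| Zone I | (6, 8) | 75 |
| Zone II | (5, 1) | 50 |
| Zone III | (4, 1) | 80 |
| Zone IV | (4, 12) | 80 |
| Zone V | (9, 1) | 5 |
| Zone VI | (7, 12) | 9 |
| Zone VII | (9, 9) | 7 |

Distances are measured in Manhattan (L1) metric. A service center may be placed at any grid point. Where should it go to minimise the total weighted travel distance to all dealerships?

(4, 8)

Manhattan distance separates: Σwᵢ(|x−xᵢ|+|y−yᵢ|) = Σwᵢ|x−xᵢ| + Σwᵢ|y−yᵢ|, so x and y are optimised independently as 1-D weighted medians.
Total weight W = 306; half = 153.
x-coordinate, sorted with cumulative weight:
  x=4 (Zone III, w=80) cum 80
  x=4 (Zone IV, w=80) cum 160  ← median
  x=5 (Zone II, w=50) cum 210
  x=6 (Zone I, w=75) cum 285
  x=7 (Zone VI, w=9) cum 294
  x=9 (Zone V, w=5) cum 299
  x=9 (Zone VII, w=7) cum 306
⇒ x* = 4
y-coordinate, sorted with cumulative weight:
  y=1 (Zone II, w=50) cum 50
  y=1 (Zone III, w=80) cum 130
  y=1 (Zone V, w=5) cum 135
  y=8 (Zone I, w=75) cum 210  ← median
  y=9 (Zone VII, w=7) cum 217
  y=12 (Zone IV, w=80) cum 297
  y=12 (Zone VI, w=9) cum 306
⇒ y* = 8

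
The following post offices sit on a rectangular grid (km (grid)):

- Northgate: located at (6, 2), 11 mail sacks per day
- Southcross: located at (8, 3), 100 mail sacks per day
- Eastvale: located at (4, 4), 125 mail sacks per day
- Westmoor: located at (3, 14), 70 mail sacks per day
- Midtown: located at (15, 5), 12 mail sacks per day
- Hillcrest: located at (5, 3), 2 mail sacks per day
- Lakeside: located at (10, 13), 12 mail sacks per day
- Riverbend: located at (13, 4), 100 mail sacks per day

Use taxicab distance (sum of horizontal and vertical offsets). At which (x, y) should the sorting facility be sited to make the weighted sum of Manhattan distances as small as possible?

(8, 4)

Manhattan distance separates: Σwᵢ(|x−xᵢ|+|y−yᵢ|) = Σwᵢ|x−xᵢ| + Σwᵢ|y−yᵢ|, so x and y are optimised independently as 1-D weighted medians.
Total weight W = 432; half = 216.
x-coordinate, sorted with cumulative weight:
  x=3 (Westmoor, w=70) cum 70
  x=4 (Eastvale, w=125) cum 195
  x=5 (Hillcrest, w=2) cum 197
  x=6 (Northgate, w=11) cum 208
  x=8 (Southcross, w=100) cum 308  ← median
  x=10 (Lakeside, w=12) cum 320
  x=13 (Riverbend, w=100) cum 420
  x=15 (Midtown, w=12) cum 432
⇒ x* = 8
y-coordinate, sorted with cumulative weight:
  y=2 (Northgate, w=11) cum 11
  y=3 (Southcross, w=100) cum 111
  y=3 (Hillcrest, w=2) cum 113
  y=4 (Eastvale, w=125) cum 238  ← median
  y=4 (Riverbend, w=100) cum 338
  y=5 (Midtown, w=12) cum 350
  y=13 (Lakeside, w=12) cum 362
  y=14 (Westmoor, w=70) cum 432
⇒ y* = 4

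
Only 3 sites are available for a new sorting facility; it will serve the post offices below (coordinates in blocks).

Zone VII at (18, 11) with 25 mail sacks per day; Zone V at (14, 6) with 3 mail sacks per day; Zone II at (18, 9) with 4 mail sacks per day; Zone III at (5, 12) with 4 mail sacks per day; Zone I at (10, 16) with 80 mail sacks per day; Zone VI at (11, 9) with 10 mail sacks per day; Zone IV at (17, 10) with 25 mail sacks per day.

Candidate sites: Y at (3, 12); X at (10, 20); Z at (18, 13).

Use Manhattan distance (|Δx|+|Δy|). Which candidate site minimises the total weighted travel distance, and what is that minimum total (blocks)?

Total weighted distance at each candidate:
  Y (3, 12): total = 1921
  X (10, 20): total = 1472
  Z (18, 13): total = 1245
Minimum is at Z with total 1245 blocks.

Z, total 1245 blocks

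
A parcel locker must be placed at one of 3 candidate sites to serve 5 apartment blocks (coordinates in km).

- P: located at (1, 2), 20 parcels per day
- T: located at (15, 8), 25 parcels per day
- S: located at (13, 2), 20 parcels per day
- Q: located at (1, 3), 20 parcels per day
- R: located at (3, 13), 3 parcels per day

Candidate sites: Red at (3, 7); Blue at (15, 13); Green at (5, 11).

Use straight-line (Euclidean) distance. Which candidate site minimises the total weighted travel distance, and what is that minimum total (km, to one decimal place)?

Red, total 739.8 km

Total weighted distance at each candidate:
  Red (3, 7): total = 739.8
  Blue (15, 13): total = 1084.8
  Green (5, 11): total = 886.2
Minimum is at Red with total 739.8 km.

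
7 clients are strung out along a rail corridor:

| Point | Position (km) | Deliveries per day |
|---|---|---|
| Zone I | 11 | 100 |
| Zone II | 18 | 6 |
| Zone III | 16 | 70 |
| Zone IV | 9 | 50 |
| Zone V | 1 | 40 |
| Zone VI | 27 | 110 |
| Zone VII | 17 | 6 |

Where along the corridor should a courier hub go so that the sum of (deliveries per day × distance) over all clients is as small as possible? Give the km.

x = 16

For a sum of weighted absolute distances on a line, the optimum is the weighted median (not the mean). Total weight W = 382; half-weight = 191.
Sort by position and accumulate weight:
  km 1 (Zone V, w=40) → cum 40
  km 9 (Zone IV, w=50) → cum 90
  km 11 (Zone I, w=100) → cum 190
  km 16 (Zone III, w=70) → cum 260  ≥ 191 → median here
  km 17 (Zone VII, w=6) → cum 266
  km 18 (Zone II, w=6) → cum 272
  km 27 (Zone VI, w=110) → cum 382
Optimal location: km 16.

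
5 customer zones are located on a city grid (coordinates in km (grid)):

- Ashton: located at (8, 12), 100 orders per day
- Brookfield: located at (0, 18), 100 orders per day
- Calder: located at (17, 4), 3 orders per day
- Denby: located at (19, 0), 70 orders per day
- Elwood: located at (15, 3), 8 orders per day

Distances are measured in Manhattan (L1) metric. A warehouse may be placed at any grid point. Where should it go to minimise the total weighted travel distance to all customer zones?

Manhattan distance separates: Σwᵢ(|x−xᵢ|+|y−yᵢ|) = Σwᵢ|x−xᵢ| + Σwᵢ|y−yᵢ|, so x and y are optimised independently as 1-D weighted medians.
Total weight W = 281; half = 140.5.
x-coordinate, sorted with cumulative weight:
  x=0 (Brookfield, w=100) cum 100
  x=8 (Ashton, w=100) cum 200  ← median
  x=15 (Elwood, w=8) cum 208
  x=17 (Calder, w=3) cum 211
  x=19 (Denby, w=70) cum 281
⇒ x* = 8
y-coordinate, sorted with cumulative weight:
  y=0 (Denby, w=70) cum 70
  y=3 (Elwood, w=8) cum 78
  y=4 (Calder, w=3) cum 81
  y=12 (Ashton, w=100) cum 181  ← median
  y=18 (Brookfield, w=100) cum 281
⇒ y* = 12

(8, 12)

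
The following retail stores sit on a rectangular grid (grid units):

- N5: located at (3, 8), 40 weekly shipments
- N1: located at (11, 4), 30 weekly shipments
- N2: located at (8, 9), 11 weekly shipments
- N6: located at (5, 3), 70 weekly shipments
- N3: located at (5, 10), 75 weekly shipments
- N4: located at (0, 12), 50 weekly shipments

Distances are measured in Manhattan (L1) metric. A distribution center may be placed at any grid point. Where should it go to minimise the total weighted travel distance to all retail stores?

Manhattan distance separates: Σwᵢ(|x−xᵢ|+|y−yᵢ|) = Σwᵢ|x−xᵢ| + Σwᵢ|y−yᵢ|, so x and y are optimised independently as 1-D weighted medians.
Total weight W = 276; half = 138.
x-coordinate, sorted with cumulative weight:
  x=0 (N4, w=50) cum 50
  x=3 (N5, w=40) cum 90
  x=5 (N6, w=70) cum 160  ← median
  x=5 (N3, w=75) cum 235
  x=8 (N2, w=11) cum 246
  x=11 (N1, w=30) cum 276
⇒ x* = 5
y-coordinate, sorted with cumulative weight:
  y=3 (N6, w=70) cum 70
  y=4 (N1, w=30) cum 100
  y=8 (N5, w=40) cum 140  ← median
  y=9 (N2, w=11) cum 151
  y=10 (N3, w=75) cum 226
  y=12 (N4, w=50) cum 276
⇒ y* = 8

(5, 8)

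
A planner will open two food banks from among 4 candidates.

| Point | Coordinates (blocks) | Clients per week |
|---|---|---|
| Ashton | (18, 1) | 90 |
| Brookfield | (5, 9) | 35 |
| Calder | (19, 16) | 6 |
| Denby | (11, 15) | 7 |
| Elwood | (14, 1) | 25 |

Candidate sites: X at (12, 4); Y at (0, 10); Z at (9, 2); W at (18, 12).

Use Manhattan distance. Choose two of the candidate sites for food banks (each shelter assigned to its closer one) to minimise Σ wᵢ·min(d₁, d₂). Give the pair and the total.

{X, Y}, total 1343

Evaluate every pair (each demand assigned to the nearer of the two):
  {X, Y}: total = 1343
  {X, W}: total = 1455
  {Y, Z}: total = 1509
  {X, Z}: total = 1518
  {Z, W}: total = 1535
  {Y, W}: total = 1675
Best pair: {X, Y} with total 1343.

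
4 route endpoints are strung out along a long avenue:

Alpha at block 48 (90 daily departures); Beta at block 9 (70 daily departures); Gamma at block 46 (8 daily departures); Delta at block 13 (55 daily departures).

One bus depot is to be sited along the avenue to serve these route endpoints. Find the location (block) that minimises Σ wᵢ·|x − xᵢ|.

For a sum of weighted absolute distances on a line, the optimum is the weighted median (not the mean). Total weight W = 223; half-weight = 111.5.
Sort by position and accumulate weight:
  block 9 (Beta, w=70) → cum 70
  block 13 (Delta, w=55) → cum 125  ≥ 111.5 → median here
  block 46 (Gamma, w=8) → cum 133
  block 48 (Alpha, w=90) → cum 223
Optimal location: block 13.

x = 13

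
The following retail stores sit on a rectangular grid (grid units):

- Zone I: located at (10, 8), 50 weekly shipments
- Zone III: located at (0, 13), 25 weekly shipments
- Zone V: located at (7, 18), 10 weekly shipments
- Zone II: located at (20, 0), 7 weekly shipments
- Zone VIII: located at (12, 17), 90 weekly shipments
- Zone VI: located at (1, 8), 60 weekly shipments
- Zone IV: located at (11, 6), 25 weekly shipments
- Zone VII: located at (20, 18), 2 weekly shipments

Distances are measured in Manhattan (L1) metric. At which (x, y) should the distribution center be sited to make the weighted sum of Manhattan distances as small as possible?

Manhattan distance separates: Σwᵢ(|x−xᵢ|+|y−yᵢ|) = Σwᵢ|x−xᵢ| + Σwᵢ|y−yᵢ|, so x and y are optimised independently as 1-D weighted medians.
Total weight W = 269; half = 134.5.
x-coordinate, sorted with cumulative weight:
  x=0 (Zone III, w=25) cum 25
  x=1 (Zone VI, w=60) cum 85
  x=7 (Zone V, w=10) cum 95
  x=10 (Zone I, w=50) cum 145  ← median
  x=11 (Zone IV, w=25) cum 170
  x=12 (Zone VIII, w=90) cum 260
  x=20 (Zone II, w=7) cum 267
  x=20 (Zone VII, w=2) cum 269
⇒ x* = 10
y-coordinate, sorted with cumulative weight:
  y=0 (Zone II, w=7) cum 7
  y=6 (Zone IV, w=25) cum 32
  y=8 (Zone I, w=50) cum 82
  y=8 (Zone VI, w=60) cum 142  ← median
  y=13 (Zone III, w=25) cum 167
  y=17 (Zone VIII, w=90) cum 257
  y=18 (Zone V, w=10) cum 267
  y=18 (Zone VII, w=2) cum 269
⇒ y* = 8

(10, 8)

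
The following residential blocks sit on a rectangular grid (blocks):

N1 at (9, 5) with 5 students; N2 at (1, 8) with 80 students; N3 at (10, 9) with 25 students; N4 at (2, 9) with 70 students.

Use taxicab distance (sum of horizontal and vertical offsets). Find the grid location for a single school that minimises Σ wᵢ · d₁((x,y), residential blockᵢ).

Manhattan distance separates: Σwᵢ(|x−xᵢ|+|y−yᵢ|) = Σwᵢ|x−xᵢ| + Σwᵢ|y−yᵢ|, so x and y are optimised independently as 1-D weighted medians.
Total weight W = 180; half = 90.
x-coordinate, sorted with cumulative weight:
  x=1 (N2, w=80) cum 80
  x=2 (N4, w=70) cum 150  ← median
  x=9 (N1, w=5) cum 155
  x=10 (N3, w=25) cum 180
⇒ x* = 2
y-coordinate, sorted with cumulative weight:
  y=5 (N1, w=5) cum 5
  y=8 (N2, w=80) cum 85
  y=9 (N3, w=25) cum 110  ← median
  y=9 (N4, w=70) cum 180
⇒ y* = 9

(2, 9)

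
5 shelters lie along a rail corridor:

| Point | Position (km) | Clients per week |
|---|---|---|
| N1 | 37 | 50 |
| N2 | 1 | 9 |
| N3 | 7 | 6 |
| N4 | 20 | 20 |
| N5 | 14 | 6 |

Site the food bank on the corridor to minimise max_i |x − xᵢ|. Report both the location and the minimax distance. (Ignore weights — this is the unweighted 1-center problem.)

The 1-center on a line is the midpoint of the two extreme points: leftmost at 1, rightmost at 37.
Optimal location = (1 + 37)/2 = 19; maximum distance = (37 − 1)/2 = 18.

location 19, max distance 18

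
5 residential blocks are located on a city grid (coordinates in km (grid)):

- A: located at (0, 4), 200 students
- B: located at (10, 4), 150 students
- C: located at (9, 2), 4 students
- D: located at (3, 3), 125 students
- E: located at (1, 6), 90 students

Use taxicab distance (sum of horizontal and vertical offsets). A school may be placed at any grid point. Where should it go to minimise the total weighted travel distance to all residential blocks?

Manhattan distance separates: Σwᵢ(|x−xᵢ|+|y−yᵢ|) = Σwᵢ|x−xᵢ| + Σwᵢ|y−yᵢ|, so x and y are optimised independently as 1-D weighted medians.
Total weight W = 569; half = 284.5.
x-coordinate, sorted with cumulative weight:
  x=0 (A, w=200) cum 200
  x=1 (E, w=90) cum 290  ← median
  x=3 (D, w=125) cum 415
  x=9 (C, w=4) cum 419
  x=10 (B, w=150) cum 569
⇒ x* = 1
y-coordinate, sorted with cumulative weight:
  y=2 (C, w=4) cum 4
  y=3 (D, w=125) cum 129
  y=4 (A, w=200) cum 329  ← median
  y=4 (B, w=150) cum 479
  y=6 (E, w=90) cum 569
⇒ y* = 4

(1, 4)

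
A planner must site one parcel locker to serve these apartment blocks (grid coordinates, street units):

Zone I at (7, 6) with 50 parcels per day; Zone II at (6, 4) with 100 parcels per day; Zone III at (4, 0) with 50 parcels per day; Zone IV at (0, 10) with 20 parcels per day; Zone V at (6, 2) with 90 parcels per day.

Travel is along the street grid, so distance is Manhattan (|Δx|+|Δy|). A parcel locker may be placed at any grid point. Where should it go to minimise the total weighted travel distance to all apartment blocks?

(6, 4)

Manhattan distance separates: Σwᵢ(|x−xᵢ|+|y−yᵢ|) = Σwᵢ|x−xᵢ| + Σwᵢ|y−yᵢ|, so x and y are optimised independently as 1-D weighted medians.
Total weight W = 310; half = 155.
x-coordinate, sorted with cumulative weight:
  x=0 (Zone IV, w=20) cum 20
  x=4 (Zone III, w=50) cum 70
  x=6 (Zone II, w=100) cum 170  ← median
  x=6 (Zone V, w=90) cum 260
  x=7 (Zone I, w=50) cum 310
⇒ x* = 6
y-coordinate, sorted with cumulative weight:
  y=0 (Zone III, w=50) cum 50
  y=2 (Zone V, w=90) cum 140
  y=4 (Zone II, w=100) cum 240  ← median
  y=6 (Zone I, w=50) cum 290
  y=10 (Zone IV, w=20) cum 310
⇒ y* = 4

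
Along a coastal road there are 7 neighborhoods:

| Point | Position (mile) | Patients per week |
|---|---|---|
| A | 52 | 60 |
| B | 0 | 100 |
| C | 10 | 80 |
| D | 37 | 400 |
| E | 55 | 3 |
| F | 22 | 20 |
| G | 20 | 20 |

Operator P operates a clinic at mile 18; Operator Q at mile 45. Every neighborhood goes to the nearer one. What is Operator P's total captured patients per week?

The indifferent point is the midpoint (18+45)/2 = 31.5; neighborhoods left of it (closer to Operator P at 18) go to Operator P, those right go to Operator Q.
  B at 0 (w=100) → Operator P
  C at 10 (w=80) → Operator P
  G at 20 (w=20) → Operator P
  F at 22 (w=20) → Operator P
  D at 37 (w=400) → Operator Q
  A at 52 (w=60) → Operator Q
  E at 55 (w=3) → Operator Q
Operator P captures 220; Operator Q captures 463.

220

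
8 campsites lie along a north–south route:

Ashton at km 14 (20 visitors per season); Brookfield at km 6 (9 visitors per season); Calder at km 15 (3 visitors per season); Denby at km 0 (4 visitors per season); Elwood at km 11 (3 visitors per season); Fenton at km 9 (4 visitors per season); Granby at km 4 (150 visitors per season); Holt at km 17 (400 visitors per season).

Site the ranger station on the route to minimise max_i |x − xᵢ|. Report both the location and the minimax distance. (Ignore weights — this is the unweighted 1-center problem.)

The 1-center on a line is the midpoint of the two extreme points: leftmost at 0, rightmost at 17.
Optimal location = (0 + 17)/2 = 8.5; maximum distance = (17 − 0)/2 = 8.5.

location 8.5, max distance 8.5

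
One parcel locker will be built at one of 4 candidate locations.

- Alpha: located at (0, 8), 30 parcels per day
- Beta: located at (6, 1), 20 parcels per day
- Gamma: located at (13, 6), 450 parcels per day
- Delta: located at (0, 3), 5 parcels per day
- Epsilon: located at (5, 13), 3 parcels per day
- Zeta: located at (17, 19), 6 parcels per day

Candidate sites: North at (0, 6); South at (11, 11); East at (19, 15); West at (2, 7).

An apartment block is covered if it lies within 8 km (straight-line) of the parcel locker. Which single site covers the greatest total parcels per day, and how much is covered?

South, covering 453

Coverage radius r = 8 km; a point is covered iff (Δx)²+(Δy)² ≤ 8² = 64.
  North (0, 6): covers {Alpha, Beta, Delta} → 55
  South (11, 11): covers {Gamma, Epsilon} → 453
  East (19, 15): covers {Zeta} → 6
  West (2, 7): covers {Alpha, Beta, Delta, Epsilon} → 58
Maximum coverage at South: 453 parcels per day.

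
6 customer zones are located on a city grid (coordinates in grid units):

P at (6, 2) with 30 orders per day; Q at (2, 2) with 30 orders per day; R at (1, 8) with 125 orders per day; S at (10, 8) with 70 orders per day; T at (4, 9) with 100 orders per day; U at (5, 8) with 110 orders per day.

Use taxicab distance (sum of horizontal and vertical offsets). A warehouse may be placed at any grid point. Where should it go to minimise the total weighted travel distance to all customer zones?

(4, 8)

Manhattan distance separates: Σwᵢ(|x−xᵢ|+|y−yᵢ|) = Σwᵢ|x−xᵢ| + Σwᵢ|y−yᵢ|, so x and y are optimised independently as 1-D weighted medians.
Total weight W = 465; half = 232.5.
x-coordinate, sorted with cumulative weight:
  x=1 (R, w=125) cum 125
  x=2 (Q, w=30) cum 155
  x=4 (T, w=100) cum 255  ← median
  x=5 (U, w=110) cum 365
  x=6 (P, w=30) cum 395
  x=10 (S, w=70) cum 465
⇒ x* = 4
y-coordinate, sorted with cumulative weight:
  y=2 (P, w=30) cum 30
  y=2 (Q, w=30) cum 60
  y=8 (R, w=125) cum 185
  y=8 (S, w=70) cum 255  ← median
  y=8 (U, w=110) cum 365
  y=9 (T, w=100) cum 465
⇒ y* = 8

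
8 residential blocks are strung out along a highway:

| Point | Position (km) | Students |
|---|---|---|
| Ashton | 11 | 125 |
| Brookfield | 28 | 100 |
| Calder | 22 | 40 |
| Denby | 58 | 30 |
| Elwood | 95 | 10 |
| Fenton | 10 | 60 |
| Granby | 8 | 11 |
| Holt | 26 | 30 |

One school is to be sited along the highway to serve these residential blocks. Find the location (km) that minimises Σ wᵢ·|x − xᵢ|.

For a sum of weighted absolute distances on a line, the optimum is the weighted median (not the mean). Total weight W = 406; half-weight = 203.
Sort by position and accumulate weight:
  km 8 (Granby, w=11) → cum 11
  km 10 (Fenton, w=60) → cum 71
  km 11 (Ashton, w=125) → cum 196
  km 22 (Calder, w=40) → cum 236  ≥ 203 → median here
  km 26 (Holt, w=30) → cum 266
  km 28 (Brookfield, w=100) → cum 366
  km 58 (Denby, w=30) → cum 396
  km 95 (Elwood, w=10) → cum 406
Optimal location: km 22.

x = 22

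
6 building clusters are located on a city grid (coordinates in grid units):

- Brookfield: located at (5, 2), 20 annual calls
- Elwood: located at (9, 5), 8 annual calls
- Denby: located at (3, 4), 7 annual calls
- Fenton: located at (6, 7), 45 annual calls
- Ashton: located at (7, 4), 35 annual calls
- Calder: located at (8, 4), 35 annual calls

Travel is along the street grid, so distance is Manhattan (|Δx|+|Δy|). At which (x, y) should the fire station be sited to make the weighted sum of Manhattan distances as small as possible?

Manhattan distance separates: Σwᵢ(|x−xᵢ|+|y−yᵢ|) = Σwᵢ|x−xᵢ| + Σwᵢ|y−yᵢ|, so x and y are optimised independently as 1-D weighted medians.
Total weight W = 150; half = 75.
x-coordinate, sorted with cumulative weight:
  x=3 (Denby, w=7) cum 7
  x=5 (Brookfield, w=20) cum 27
  x=6 (Fenton, w=45) cum 72
  x=7 (Ashton, w=35) cum 107  ← median
  x=8 (Calder, w=35) cum 142
  x=9 (Elwood, w=8) cum 150
⇒ x* = 7
y-coordinate, sorted with cumulative weight:
  y=2 (Brookfield, w=20) cum 20
  y=4 (Denby, w=7) cum 27
  y=4 (Ashton, w=35) cum 62
  y=4 (Calder, w=35) cum 97  ← median
  y=5 (Elwood, w=8) cum 105
  y=7 (Fenton, w=45) cum 150
⇒ y* = 4

(7, 4)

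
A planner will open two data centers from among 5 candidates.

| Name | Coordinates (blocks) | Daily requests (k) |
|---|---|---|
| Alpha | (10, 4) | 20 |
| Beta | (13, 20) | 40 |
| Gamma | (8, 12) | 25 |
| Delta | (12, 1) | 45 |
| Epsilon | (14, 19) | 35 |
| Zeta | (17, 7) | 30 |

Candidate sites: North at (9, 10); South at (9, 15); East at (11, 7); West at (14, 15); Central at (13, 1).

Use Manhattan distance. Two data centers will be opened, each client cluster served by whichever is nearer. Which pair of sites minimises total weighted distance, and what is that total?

{West, Central}, total 1070

Evaluate every pair (each demand assigned to the nearer of the two):
  {West, Central}: total = 1070
  {East, West}: total = 1155
  {South, Central}: total = 1240
  {South, East}: total = 1350
  {North, West}: total = 1465
  {North, Central}: total = 1590
  {East, Central}: total = 1630
  {North, East}: total = 1700
  {North, South}: total = 1760
  {South, West}: total = 1770
Best pair: {West, Central} with total 1070.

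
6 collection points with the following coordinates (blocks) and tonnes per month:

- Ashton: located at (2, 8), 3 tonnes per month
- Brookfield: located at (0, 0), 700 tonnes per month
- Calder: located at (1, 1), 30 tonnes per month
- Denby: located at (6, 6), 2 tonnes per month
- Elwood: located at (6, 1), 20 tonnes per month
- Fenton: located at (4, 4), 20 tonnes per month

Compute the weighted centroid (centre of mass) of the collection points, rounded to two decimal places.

The minimiser of Σwᵢ‖p−pᵢ‖² is the weighted centroid p* = (Σwᵢpᵢ)/(Σwᵢ).
Σwᵢ = 775.
Σwᵢxᵢ = 3·2 + 700·0 + 30·1 + 2·6 + 20·6 + 20·4 = 248.
Σwᵢyᵢ = 3·8 + 700·0 + 30·1 + 2·6 + 20·1 + 20·4 = 166.
x* = 248/775 = 0.32, y* = 166/775 = 0.21.

(0.32, 0.21)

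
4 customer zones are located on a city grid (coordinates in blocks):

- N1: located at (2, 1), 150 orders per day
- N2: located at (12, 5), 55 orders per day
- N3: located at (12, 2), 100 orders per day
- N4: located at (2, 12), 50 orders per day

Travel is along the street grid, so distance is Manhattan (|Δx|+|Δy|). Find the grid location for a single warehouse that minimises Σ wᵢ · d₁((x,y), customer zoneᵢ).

(2, 2)

Manhattan distance separates: Σwᵢ(|x−xᵢ|+|y−yᵢ|) = Σwᵢ|x−xᵢ| + Σwᵢ|y−yᵢ|, so x and y are optimised independently as 1-D weighted medians.
Total weight W = 355; half = 177.5.
x-coordinate, sorted with cumulative weight:
  x=2 (N1, w=150) cum 150
  x=2 (N4, w=50) cum 200  ← median
  x=12 (N2, w=55) cum 255
  x=12 (N3, w=100) cum 355
⇒ x* = 2
y-coordinate, sorted with cumulative weight:
  y=1 (N1, w=150) cum 150
  y=2 (N3, w=100) cum 250  ← median
  y=5 (N2, w=55) cum 305
  y=12 (N4, w=50) cum 355
⇒ y* = 2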